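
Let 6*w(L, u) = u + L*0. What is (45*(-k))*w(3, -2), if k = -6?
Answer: -90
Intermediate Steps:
w(L, u) = u/6 (w(L, u) = (u + L*0)/6 = (u + 0)/6 = u/6)
(45*(-k))*w(3, -2) = (45*(-1*(-6)))*((1/6)*(-2)) = (45*6)*(-1/3) = 270*(-1/3) = -90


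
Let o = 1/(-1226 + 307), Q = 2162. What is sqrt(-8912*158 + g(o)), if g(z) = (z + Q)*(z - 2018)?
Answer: I*sqrt(4873971798067)/919 ≈ 2402.3*I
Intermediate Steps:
o = -1/919 (o = 1/(-919) = -1/919 ≈ -0.0010881)
g(z) = (-2018 + z)*(2162 + z) (g(z) = (z + 2162)*(z - 2018) = (2162 + z)*(-2018 + z) = (-2018 + z)*(2162 + z))
sqrt(-8912*158 + g(o)) = sqrt(-8912*158 + (-4362916 + (-1/919)**2 + 144*(-1/919))) = sqrt(-1408096 + (-4362916 + 1/844561 - 144/919)) = sqrt(-1408096 - 3684748832211/844561) = sqrt(-4873971798067/844561) = I*sqrt(4873971798067)/919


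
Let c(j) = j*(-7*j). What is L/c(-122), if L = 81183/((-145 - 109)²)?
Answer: -81183/6721793008 ≈ -1.2078e-5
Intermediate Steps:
c(j) = -7*j²
L = 81183/64516 (L = 81183/((-254)²) = 81183/64516 ≈ 1.2583)
L/c(-122) = 81183/(64516*((-7*(-122)²))) = 81183/(64516*((-7*14884))) = (81183/64516)/(-104188) = (81183/64516)*(-1/104188) = -81183/6721793008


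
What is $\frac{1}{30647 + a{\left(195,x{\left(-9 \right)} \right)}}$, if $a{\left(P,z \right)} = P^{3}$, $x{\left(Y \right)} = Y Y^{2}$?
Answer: $\frac{1}{7445522} \approx 1.3431 \cdot 10^{-7}$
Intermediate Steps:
$x{\left(Y \right)} = Y^{3}$
$\frac{1}{30647 + a{\left(195,x{\left(-9 \right)} \right)}} = \frac{1}{30647 + 195^{3}} = \frac{1}{30647 + 7414875} = \frac{1}{7445522}$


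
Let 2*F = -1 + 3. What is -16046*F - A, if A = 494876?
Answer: -510922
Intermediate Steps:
F = 1 (F = (-1 + 3)/2 = (1/2)*2 = 1)
-16046*F - A = -16046*1 - 1*494876 = -16046 - 494876 = -510922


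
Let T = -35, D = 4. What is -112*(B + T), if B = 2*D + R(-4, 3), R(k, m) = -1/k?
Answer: 2996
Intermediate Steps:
B = 33/4 (B = 2*4 - 1/(-4) = 8 - 1*(-¼) = 8 + ¼ = 33/4 ≈ 8.2500)
-112*(B + T) = -112*(33/4 - 35) = -112*(-107/4) = 2996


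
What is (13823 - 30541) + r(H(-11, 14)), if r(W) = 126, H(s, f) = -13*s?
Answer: -16592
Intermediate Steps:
(13823 - 30541) + r(H(-11, 14)) = (13823 - 30541) + 126 = -16718 + 126 = -16592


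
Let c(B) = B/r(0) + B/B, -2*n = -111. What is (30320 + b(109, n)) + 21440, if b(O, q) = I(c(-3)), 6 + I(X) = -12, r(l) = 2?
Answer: 51742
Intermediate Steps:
n = 111/2 (n = -½*(-111) = 111/2 ≈ 55.500)
c(B) = 1 + B/2 (c(B) = B/2 + B/B = B*(½) + 1 = B/2 + 1 = 1 + B/2)
I(X) = -18 (I(X) = -6 - 12 = -18)
b(O, q) = -18
(30320 + b(109, n)) + 21440 = (30320 - 18) + 21440 = 30302 + 21440 = 51742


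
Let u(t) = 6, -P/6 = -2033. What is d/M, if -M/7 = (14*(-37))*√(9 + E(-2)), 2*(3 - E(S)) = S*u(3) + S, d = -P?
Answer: -321*√19/1813 ≈ -0.77176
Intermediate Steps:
P = 12198 (P = -6*(-2033) = 12198)
d = -12198 (d = -1*12198 = -12198)
E(S) = 3 - 7*S/2 (E(S) = 3 - (S*6 + S)/2 = 3 - (6*S + S)/2 = 3 - 7*S/2)
M = 3626*√19 (M = -7*14*(-37)*√(9 + (3 - 7/2*(-2))) = -(-3626)*√(9 + (3 + 7)) = -(-3626)*√(9 + 10) = -(-3626)*√19 = 3626*√19 ≈ 15805.)
d/M = -12198*√19/68894 = -321*√19/1813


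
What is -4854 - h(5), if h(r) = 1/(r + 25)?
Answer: -145621/30 ≈ -4854.0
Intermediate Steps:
h(r) = 1/(25 + r)
-4854 - h(5) = -4854 - 1/(25 + 5) = -4854 - 1/30 = -145621/30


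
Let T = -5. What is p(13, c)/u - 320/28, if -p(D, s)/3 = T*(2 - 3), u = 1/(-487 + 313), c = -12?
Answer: 18190/7 ≈ 2598.6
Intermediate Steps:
u = -1/174 (u = 1/(-174) = -1/174 ≈ -0.0057471)
p(D, s) = -15 (p(D, s) = -(-15)*(2 - 3) = -(-15)*(-1) = -3*5 = -15)
p(13, c)/u - 320/28 = -15/(-1/174) - 320/28 = -15*(-174) - 320*1/28 = 2610 - 80/7 = 18190/7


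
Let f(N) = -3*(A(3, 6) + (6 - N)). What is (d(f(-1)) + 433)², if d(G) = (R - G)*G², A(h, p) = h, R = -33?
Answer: 5139289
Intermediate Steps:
f(N) = -27 + 3*N (f(N) = -3*(3 + (6 - N)) = -3*(9 - N) = -27 + 3*N)
d(G) = G²*(-33 - G) (d(G) = (-33 - G)*G² = G²*(-33 - G))
(d(f(-1)) + 433)² = ((-27 + 3*(-1))²*(-33 - (-27 + 3*(-1))) + 433)² = ((-27 - 3)²*(-33 - (-27 - 3)) + 433)² = ((-30)²*(-33 - 1*(-30)) + 433)² = (900*(-33 + 30) + 433)² = (900*(-3) + 433)² = (-2700 + 433)² = (-2267)² = 5139289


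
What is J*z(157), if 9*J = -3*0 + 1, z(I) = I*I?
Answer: 24649/9 ≈ 2738.8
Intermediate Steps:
z(I) = I²
J = ⅑ (J = (-3*0 + 1)/9 = (0 + 1)/9 = (⅑)*1 = ⅑ ≈ 0.11111)
J*z(157) = (⅑)*157² = (⅑)*24649 = 24649/9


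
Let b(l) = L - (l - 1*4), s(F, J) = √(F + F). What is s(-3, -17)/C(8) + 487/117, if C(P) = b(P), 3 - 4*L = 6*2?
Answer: 487/117 - 4*I*√6/25 ≈ 4.1624 - 0.39192*I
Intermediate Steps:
L = -9/4 (L = ¾ - 3*2/2 = ¾ - ¼*12 = ¾ - 3 = -9/4 ≈ -2.2500)
s(F, J) = √2*√F (s(F, J) = √(2*F) = √2*√F)
b(l) = 7/4 - l (b(l) = -9/4 - (l - 1*4) = -9/4 - (l - 4) = -9/4 - (-4 + l) = -9/4 + (4 - l) = 7/4 - l)
C(P) = 7/4 - P
s(-3, -17)/C(8) + 487/117 = (√2*√(-3))/(7/4 - 1*8) + 487/117 = (√2*(I*√3))/(7/4 - 8) + 487*(1/117) = (I*√6)/(-25/4) + 487/117 = (I*√6)*(-4/25) + 487/117 = -4*I*√6/25 + 487/117 = 487/117 - 4*I*√6/25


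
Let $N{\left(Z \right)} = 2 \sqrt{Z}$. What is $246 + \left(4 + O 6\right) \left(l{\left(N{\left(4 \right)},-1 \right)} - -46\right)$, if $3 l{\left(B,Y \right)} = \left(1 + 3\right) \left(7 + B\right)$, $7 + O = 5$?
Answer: $- \frac{718}{3} \approx -239.33$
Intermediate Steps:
$O = -2$ ($O = -7 + 5 = -2$)
$l{\left(B,Y \right)} = \frac{28}{3} + \frac{4 B}{3}$ ($l{\left(B,Y \right)} = \frac{\left(1 + 3\right) \left(7 + B\right)}{3} = \frac{4 \left(7 + B\right)}{3} = \frac{28 + 4 B}{3} = \frac{28}{3} + \frac{4 B}{3}$)
$246 + \left(4 + O 6\right) \left(l{\left(N{\left(4 \right)},-1 \right)} - -46\right) = 246 + \left(4 - 12\right) \left(\left(\frac{28}{3} + \frac{4 \cdot 2 \sqrt{4}}{3}\right) - -46\right) = 246 + \left(4 - 12\right) \left(\left(\frac{28}{3} + \frac{4 \cdot 2 \cdot 2}{3}\right) + 46\right) = 246 - 8 \left(\left(\frac{28}{3} + \frac{4}{3} \cdot 4\right) + 46\right) = 246 - 8 \left(\left(\frac{28}{3} + \frac{16}{3}\right) + 46\right) = 246 - 8 \left(\frac{44}{3} + 46\right) = 246 - \frac{1456}{3} = - \frac{718}{3}$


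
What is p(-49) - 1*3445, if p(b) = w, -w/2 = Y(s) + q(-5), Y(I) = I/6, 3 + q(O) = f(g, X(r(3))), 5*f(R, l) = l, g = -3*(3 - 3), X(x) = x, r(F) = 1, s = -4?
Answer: -51571/15 ≈ -3438.1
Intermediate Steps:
g = 0 (g = -3*0 = 0)
f(R, l) = l/5
q(O) = -14/5 (q(O) = -3 + (⅕)*1 = -3 + ⅕ = -14/5)
Y(I) = I/6 (Y(I) = I*(⅙) = I/6)
w = 104/15 (w = -2*((⅙)*(-4) - 14/5) = -2*(-⅔ - 14/5) = -2*(-52/15) = 104/15 ≈ 6.9333)
p(b) = 104/15
p(-49) - 1*3445 = 104/15 - 1*3445 = 104/15 - 3445 = -51571/15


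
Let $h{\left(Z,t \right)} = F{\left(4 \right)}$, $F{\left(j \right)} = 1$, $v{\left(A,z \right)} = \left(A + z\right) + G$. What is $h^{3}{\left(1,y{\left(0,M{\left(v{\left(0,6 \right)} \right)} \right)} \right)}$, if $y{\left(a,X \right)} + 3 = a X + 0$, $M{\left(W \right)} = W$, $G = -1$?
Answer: $1$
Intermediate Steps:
$v{\left(A,z \right)} = -1 + A + z$ ($v{\left(A,z \right)} = \left(A + z\right) - 1 = -1 + A + z$)
$y{\left(a,X \right)} = -3 + X a$ ($y{\left(a,X \right)} = -3 + \left(a X + 0\right) = -3 + \left(X a + 0\right) = -3 + X a$)
$h{\left(Z,t \right)} = 1$
$h^{3}{\left(1,y{\left(0,M{\left(v{\left(0,6 \right)} \right)} \right)} \right)} = 1^{3} = 1$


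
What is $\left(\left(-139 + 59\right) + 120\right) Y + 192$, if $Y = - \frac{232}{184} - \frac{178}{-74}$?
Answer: $\frac{202352}{851} \approx 237.78$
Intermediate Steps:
$Y = \frac{974}{851}$ ($Y = \left(-232\right) \frac{1}{184} - - \frac{89}{37} = - \frac{29}{23} + \frac{89}{37} = \frac{974}{851} \approx 1.1445$)
$\left(\left(-139 + 59\right) + 120\right) Y + 192 = \left(\left(-139 + 59\right) + 120\right) \frac{974}{851} + 192 = \left(-80 + 120\right) \frac{974}{851} + 192 = 40 \cdot \frac{974}{851} + 192 = \frac{38960}{851} + 192 = \frac{202352}{851}$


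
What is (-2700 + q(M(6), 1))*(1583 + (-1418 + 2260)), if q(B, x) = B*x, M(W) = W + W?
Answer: -6518400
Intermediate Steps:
M(W) = 2*W
(-2700 + q(M(6), 1))*(1583 + (-1418 + 2260)) = (-2700 + (2*6)*1)*(1583 + (-1418 + 2260)) = (-2700 + 12*1)*(1583 + 842) = (-2700 + 12)*2425 = -2688*2425 = -6518400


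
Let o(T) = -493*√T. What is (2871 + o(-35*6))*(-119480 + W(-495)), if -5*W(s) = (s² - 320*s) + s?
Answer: -574389486 + 98632538*I*√210 ≈ -5.7439e+8 + 1.4293e+9*I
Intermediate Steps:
W(s) = -s²/5 + 319*s/5 (W(s) = -((s² - 320*s) + s)/5 = -(s² - 319*s)/5 = -s²/5 + 319*s/5)
(2871 + o(-35*6))*(-119480 + W(-495)) = (2871 - 493*I*√210)*(-119480 + (⅕)*(-495)*(319 - 1*(-495))) = (2871 - 493*I*√210)*(-119480 + (⅕)*(-495)*(319 + 495)) = (2871 - 493*I*√210)*(-119480 + (⅕)*(-495)*814) = (2871 - 493*I*√210)*(-119480 - 80586) = (2871 - 493*I*√210)*(-200066) = -574389486 + 98632538*I*√210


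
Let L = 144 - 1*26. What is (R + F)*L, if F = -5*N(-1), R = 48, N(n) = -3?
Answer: 7434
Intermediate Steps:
L = 118 (L = 144 - 26 = 118)
F = 15 (F = -5*(-3) = 15)
(R + F)*L = (48 + 15)*118 = 63*118 = 7434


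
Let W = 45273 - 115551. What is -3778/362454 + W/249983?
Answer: -13208488993/45303669141 ≈ -0.29155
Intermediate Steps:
W = -70278
-3778/362454 + W/249983 = -3778/362454 - 70278/249983 = -3778*1/362454 - 70278*1/249983 = -1889/181227 - 70278/249983 = -13208488993/45303669141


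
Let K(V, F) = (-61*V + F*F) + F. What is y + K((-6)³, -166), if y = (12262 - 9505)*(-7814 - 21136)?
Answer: -79774584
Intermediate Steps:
y = -79815150 (y = 2757*(-28950) = -79815150)
K(V, F) = F + F² - 61*V (K(V, F) = (-61*V + F²) + F = (F² - 61*V) + F = F + F² - 61*V)
y + K((-6)³, -166) = -79815150 + (-166 + (-166)² - 61*(-6)³) = -79815150 + (-166 + 27556 - 61*(-216)) = -79815150 + (-166 + 27556 + 13176) = -79815150 + 40566 = -79774584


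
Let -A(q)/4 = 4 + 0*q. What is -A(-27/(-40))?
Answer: 16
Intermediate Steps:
A(q) = -16 (A(q) = -4*(4 + 0*q) = -4*(4 + 0) = -4*4 = -16)
-A(-27/(-40)) = -1*(-16) = 16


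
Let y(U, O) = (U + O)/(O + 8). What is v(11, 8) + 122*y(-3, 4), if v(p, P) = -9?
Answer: 7/6 ≈ 1.1667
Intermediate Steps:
y(U, O) = (O + U)/(8 + O)
v(11, 8) + 122*y(-3, 4) = -9 + 122*((4 - 3)/(8 + 4)) = -9 + 122*(1/12) = -9 + 61/6 = 7/6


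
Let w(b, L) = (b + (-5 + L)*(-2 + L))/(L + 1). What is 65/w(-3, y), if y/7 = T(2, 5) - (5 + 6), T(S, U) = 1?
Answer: -1495/1799 ≈ -0.83102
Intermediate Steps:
y = -70 (y = 7*(1 - (5 + 6)) = 7*(1 - 1*11) = 7*(1 - 11) = 7*(-10) = -70)
w(b, L) = (b + (-5 + L)*(-2 + L))/(1 + L)
65/w(-3, y) = 65/(((10 - 3 + (-70)**2 - 7*(-70))/(1 - 70))) = 65/(((10 - 3 + 4900 + 490)/(-69))) = 65/((-1/69*5397)) = 65/(-1799/23) = 65*(-23/1799) = -1495/1799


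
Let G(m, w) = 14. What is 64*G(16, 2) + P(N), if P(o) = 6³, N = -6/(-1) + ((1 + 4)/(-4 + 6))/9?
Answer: 1112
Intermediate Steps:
N = 113/18 (N = -6*(-1) + (5/2)*(⅑) = 6 + (5*(½))*(⅑) = 6 + (5/2)*(⅑) = 6 + 5/18 = 113/18 ≈ 6.2778)
P(o) = 216
64*G(16, 2) + P(N) = 64*14 + 216 = 896 + 216 = 1112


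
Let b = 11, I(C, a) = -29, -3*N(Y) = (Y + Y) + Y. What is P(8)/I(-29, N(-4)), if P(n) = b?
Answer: -11/29 ≈ -0.37931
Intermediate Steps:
N(Y) = -Y (N(Y) = -((Y + Y) + Y)/3 = -(2*Y + Y)/3 = -Y)
P(n) = 11
P(8)/I(-29, N(-4)) = 11/(-29) = 11*(-1/29) = -11/29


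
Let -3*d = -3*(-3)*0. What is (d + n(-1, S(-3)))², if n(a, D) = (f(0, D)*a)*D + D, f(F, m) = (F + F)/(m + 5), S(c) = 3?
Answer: 9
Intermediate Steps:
d = 0 (d = -(-3*(-3))*0/3 = -3*0 = -⅓*0 = 0)
f(F, m) = 2*F/(5 + m) (f(F, m) = (2*F)/(5 + m) = 2*F/(5 + m))
n(a, D) = D (n(a, D) = ((2*0/(5 + D))*a)*D + D = (0*a)*D + D = 0*D + D = 0 + D = D)
(d + n(-1, S(-3)))² = (0 + 3)² = 3² = 9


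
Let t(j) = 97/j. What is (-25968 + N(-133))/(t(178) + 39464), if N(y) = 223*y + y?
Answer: -583840/413217 ≈ -1.4129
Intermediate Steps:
N(y) = 224*y
(-25968 + N(-133))/(t(178) + 39464) = (-25968 + 224*(-133))/(97/178 + 39464) = (-25968 - 29792)/(97*(1/178) + 39464) = -55760/(97/178 + 39464) = -55760/7024689/178 = -55760*178/7024689 = -583840/413217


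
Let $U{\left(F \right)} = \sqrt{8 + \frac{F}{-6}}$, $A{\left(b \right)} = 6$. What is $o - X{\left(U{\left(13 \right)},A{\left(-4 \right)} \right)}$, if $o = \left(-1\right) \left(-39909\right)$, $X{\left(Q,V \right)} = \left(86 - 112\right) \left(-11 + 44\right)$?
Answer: $40767$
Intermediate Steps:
$U{\left(F \right)} = \sqrt{8 - \frac{F}{6}}$ ($U{\left(F \right)} = \sqrt{8 + F \left(- \frac{1}{6}\right)} = \sqrt{8 - \frac{F}{6}}$)
$X{\left(Q,V \right)} = -858$ ($X{\left(Q,V \right)} = \left(-26\right) 33 = -858$)
$o = 39909$
$o - X{\left(U{\left(13 \right)},A{\left(-4 \right)} \right)} = 39909 - -858 = 39909 + 858 = 40767$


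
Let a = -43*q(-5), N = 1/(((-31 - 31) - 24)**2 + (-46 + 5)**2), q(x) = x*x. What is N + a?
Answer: -9757774/9077 ≈ -1075.0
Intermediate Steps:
q(x) = x**2
N = 1/9077 (N = 1/((-62 - 24)**2 + (-41)**2) = 1/((-86)**2 + 1681) = 1/(7396 + 1681) = 1/9077 ≈ 0.00011017)
a = -1075 (a = -43*(-5)**2 = -43*25 = -1075)
N + a = 1/9077 - 1075 = -9757774/9077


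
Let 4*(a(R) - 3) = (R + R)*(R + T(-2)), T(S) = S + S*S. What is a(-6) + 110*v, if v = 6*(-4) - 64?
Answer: -9665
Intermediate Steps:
T(S) = S + S**2
a(R) = 3 + R*(2 + R)/2 (a(R) = 3 + ((R + R)*(R - 2*(1 - 2)))/4 = 3 + ((2*R)*(R - 2*(-1)))/4 = 3 + ((2*R)*(R + 2))/4 = 3 + ((2*R)*(2 + R))/4 = 3 + (2*R*(2 + R))/4 = 3 + R*(2 + R)/2)
v = -88 (v = -24 - 64 = -88)
a(-6) + 110*v = (3 - 6 + (1/2)*(-6)**2) + 110*(-88) = (3 - 6 + (1/2)*36) - 9680 = (3 - 6 + 18) - 9680 = 15 - 9680 = -9665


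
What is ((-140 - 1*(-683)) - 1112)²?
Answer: 323761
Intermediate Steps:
((-140 - 1*(-683)) - 1112)² = ((-140 + 683) - 1112)² = (543 - 1112)² = (-569)² = 323761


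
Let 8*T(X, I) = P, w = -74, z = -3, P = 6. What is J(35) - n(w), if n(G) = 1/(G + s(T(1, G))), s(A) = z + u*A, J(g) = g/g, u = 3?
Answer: 303/299 ≈ 1.0134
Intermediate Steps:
T(X, I) = 3/4 (T(X, I) = (1/8)*6 = 3/4)
J(g) = 1
s(A) = -3 + 3*A
n(G) = 1/(-3/4 + G) (n(G) = 1/(G + (-3 + 3*(3/4))) = 1/(G + (-3 + 9/4)) = 1/(G - 3/4) = 1/(-3/4 + G))
J(35) - n(w) = 1 - 4/(-3 + 4*(-74)) = 1 - 4/(-3 - 296) = 1 - 4/(-299) = 1 - 4*(-1)/299 = 1 - 1*(-4/299) = 1 + 4/299 = 303/299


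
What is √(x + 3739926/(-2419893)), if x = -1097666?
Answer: 8*I*√11159395426944177/806631 ≈ 1047.7*I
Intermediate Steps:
√(x + 3739926/(-2419893)) = √(-1097666 + 3739926/(-2419893)) = √(-1097666 + 3739926*(-1/2419893)) = √(-1097666 - 1246642/806631) = √(-885412669888/806631) = 8*I*√11159395426944177/806631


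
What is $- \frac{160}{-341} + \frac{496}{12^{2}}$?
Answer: $\frac{12011}{3069} \approx 3.9137$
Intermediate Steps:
$- \frac{160}{-341} + \frac{496}{12^{2}} = \left(-160\right) \left(- \frac{1}{341}\right) + \frac{496}{144} = \frac{160}{341} + 496 \cdot \frac{1}{144} = \frac{160}{341} + \frac{31}{9} = \frac{12011}{3069}$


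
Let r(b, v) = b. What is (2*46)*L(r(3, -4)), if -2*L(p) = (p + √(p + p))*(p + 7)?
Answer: -1380 - 460*√6 ≈ -2506.8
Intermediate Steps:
L(p) = -(7 + p)*(p + √2*√p)/2 (L(p) = -(p + √(p + p))*(p + 7)/2 = -(p + √(2*p))*(7 + p)/2 = -(p + √2*√p)*(7 + p)/2 = -(7 + p)*(p + √2*√p)/2)
(2*46)*L(r(3, -4)) = (2*46)*(-7/2*3 - ½*3² - 7*√2*√3/2 - √2*3^(3/2)/2) = 92*(-21/2 - ½*9 - 7*√6/2 - √2*3*√3/2) = 92*(-21/2 - 9/2 - 7*√6/2 - 3*√6/2) = 92*(-15 - 5*√6) = -1380 - 460*√6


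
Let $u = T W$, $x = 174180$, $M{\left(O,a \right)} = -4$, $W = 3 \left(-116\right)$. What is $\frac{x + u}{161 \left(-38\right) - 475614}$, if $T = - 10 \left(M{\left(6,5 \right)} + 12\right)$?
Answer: $- \frac{50505}{120433} \approx -0.41936$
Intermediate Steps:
$W = -348$
$T = -80$ ($T = - 10 \left(-4 + 12\right) = \left(-10\right) 8 = -80$)
$u = 27840$ ($u = \left(-80\right) \left(-348\right) = 27840$)
$\frac{x + u}{161 \left(-38\right) - 475614} = \frac{174180 + 27840}{161 \left(-38\right) - 475614} = \frac{202020}{-6118 - 475614} = \frac{202020}{-481732} = 202020 \left(- \frac{1}{481732}\right) = - \frac{50505}{120433}$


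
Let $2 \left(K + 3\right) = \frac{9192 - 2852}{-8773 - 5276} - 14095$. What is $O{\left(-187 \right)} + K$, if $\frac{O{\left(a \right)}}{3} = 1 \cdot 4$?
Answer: $- \frac{197774113}{28098} \approx -7038.7$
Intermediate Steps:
$O{\left(a \right)} = 12$ ($O{\left(a \right)} = 3 \cdot 1 \cdot 4 = 3 \cdot 4 = 12$)
$K = - \frac{198111289}{28098}$ ($K = -3 + \frac{\frac{9192 - 2852}{-8773 - 5276} - 14095}{2} = -3 + \frac{\frac{6340}{-14049} - 14095}{2} = -3 + \frac{6340 \left(- \frac{1}{14049}\right) - 14095}{2} = -3 + \frac{- \frac{6340}{14049} - 14095}{2} = -3 + \frac{1}{2} \left(- \frac{198026995}{14049}\right) = -3 - \frac{198026995}{28098} = - \frac{198111289}{28098} \approx -7050.7$)
$O{\left(-187 \right)} + K = 12 - \frac{198111289}{28098} = - \frac{197774113}{28098}$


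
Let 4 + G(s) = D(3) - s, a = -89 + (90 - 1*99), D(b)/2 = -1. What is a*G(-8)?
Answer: -196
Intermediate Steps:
D(b) = -2 (D(b) = 2*(-1) = -2)
a = -98 (a = -89 + (90 - 99) = -89 - 9 = -98)
G(s) = -6 - s (G(s) = -4 + (-2 - s) = -6 - s)
a*G(-8) = -98*(-6 - 1*(-8)) = -98*(-6 + 8) = -98*2 = -196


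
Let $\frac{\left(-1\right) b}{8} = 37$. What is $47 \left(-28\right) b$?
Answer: $389536$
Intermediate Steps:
$b = -296$ ($b = \left(-8\right) 37 = -296$)
$47 \left(-28\right) b = 47 \left(-28\right) \left(-296\right) = \left(-1316\right) \left(-296\right) = 389536$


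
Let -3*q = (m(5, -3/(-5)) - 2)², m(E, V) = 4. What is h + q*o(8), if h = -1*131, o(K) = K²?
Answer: -649/3 ≈ -216.33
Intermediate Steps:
q = -4/3 (q = -(4 - 2)²/3 = -⅓*2² = -⅓*4 = -4/3 ≈ -1.3333)
h = -131
h + q*o(8) = -131 - 4/3*8² = -131 - 4/3*64 = -131 - 256/3 = -649/3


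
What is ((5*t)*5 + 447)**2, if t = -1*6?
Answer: 88209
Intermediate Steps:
t = -6
((5*t)*5 + 447)**2 = ((5*(-6))*5 + 447)**2 = (-30*5 + 447)**2 = (-150 + 447)**2 = 297**2 = 88209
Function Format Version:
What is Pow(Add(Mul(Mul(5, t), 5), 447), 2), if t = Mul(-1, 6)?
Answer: 88209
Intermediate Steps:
t = -6
Pow(Add(Mul(Mul(5, t), 5), 447), 2) = Pow(Add(Mul(Mul(5, -6), 5), 447), 2) = Pow(Add(Mul(-30, 5), 447), 2) = Pow(Add(-150, 447), 2) = Pow(297, 2) = 88209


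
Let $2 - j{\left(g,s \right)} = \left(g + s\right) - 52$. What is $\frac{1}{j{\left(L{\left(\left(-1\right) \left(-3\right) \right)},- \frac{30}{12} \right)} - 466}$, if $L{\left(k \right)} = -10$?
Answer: $- \frac{2}{799} \approx -0.0025031$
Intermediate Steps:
$j{\left(g,s \right)} = 54 - g - s$ ($j{\left(g,s \right)} = 2 - \left(\left(g + s\right) - 52\right) = 2 - \left(-52 + g + s\right) = 54 - g - s$)
$\frac{1}{j{\left(L{\left(\left(-1\right) \left(-3\right) \right)},- \frac{30}{12} \right)} - 466} = \frac{1}{\left(54 - -10 - - \frac{30}{12}\right) - 466} = \frac{1}{\left(54 + 10 - \left(-30\right) \frac{1}{12}\right) - 466} = \frac{1}{\left(54 + 10 - - \frac{5}{2}\right) - 466} = \frac{1}{\left(54 + 10 + \frac{5}{2}\right) - 466} = \frac{1}{\frac{133}{2} - 466} = \frac{1}{- \frac{799}{2}} = - \frac{2}{799}$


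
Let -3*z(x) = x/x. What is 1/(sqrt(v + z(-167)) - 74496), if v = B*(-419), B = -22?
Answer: -223488/16648934395 - sqrt(82959)/16648934395 ≈ -1.3441e-5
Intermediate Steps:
z(x) = -1/3 (z(x) = -x/(3*x) = -1/3*1 = -1/3)
v = 9218 (v = -22*(-419) = 9218)
1/(sqrt(v + z(-167)) - 74496) = 1/(sqrt(9218 - 1/3) - 74496) = 1/(sqrt(27653/3) - 74496) = 1/(sqrt(82959)/3 - 74496) = 1/(-74496 + sqrt(82959)/3)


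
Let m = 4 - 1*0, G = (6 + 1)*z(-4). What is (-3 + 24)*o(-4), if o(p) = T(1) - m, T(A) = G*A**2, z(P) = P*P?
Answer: 2268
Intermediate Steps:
z(P) = P**2
G = 112 (G = (6 + 1)*(-4)**2 = 7*16 = 112)
T(A) = 112*A**2
m = 4 (m = 4 + 0 = 4)
o(p) = 108 (o(p) = 112*1**2 - 1*4 = 112*1 - 4 = 112 - 4 = 108)
(-3 + 24)*o(-4) = (-3 + 24)*108 = 21*108 = 2268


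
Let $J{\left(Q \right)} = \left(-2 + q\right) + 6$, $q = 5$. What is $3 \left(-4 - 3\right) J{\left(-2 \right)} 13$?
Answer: $-2457$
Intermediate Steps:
$J{\left(Q \right)} = 9$ ($J{\left(Q \right)} = \left(-2 + 5\right) + 6 = 3 + 6 = 9$)
$3 \left(-4 - 3\right) J{\left(-2 \right)} 13 = 3 \left(-4 - 3\right) 9 \cdot 13 = 3 \left(-7\right) 9 \cdot 13 = \left(-21\right) 9 \cdot 13 = \left(-189\right) 13 = -2457$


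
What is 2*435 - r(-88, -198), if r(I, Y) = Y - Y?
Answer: 870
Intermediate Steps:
r(I, Y) = 0
2*435 - r(-88, -198) = 2*435 - 1*0 = 870 + 0 = 870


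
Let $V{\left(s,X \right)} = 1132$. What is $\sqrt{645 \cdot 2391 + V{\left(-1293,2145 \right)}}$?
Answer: $\sqrt{1543327} \approx 1242.3$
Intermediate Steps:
$\sqrt{645 \cdot 2391 + V{\left(-1293,2145 \right)}} = \sqrt{645 \cdot 2391 + 1132} = \sqrt{1542195 + 1132} = \sqrt{1543327}$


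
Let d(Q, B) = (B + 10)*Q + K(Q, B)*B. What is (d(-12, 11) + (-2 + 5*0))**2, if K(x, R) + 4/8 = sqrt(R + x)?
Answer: 268877/4 - 5709*I ≈ 67219.0 - 5709.0*I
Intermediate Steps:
K(x, R) = -1/2 + sqrt(R + x)
d(Q, B) = B*(-1/2 + sqrt(B + Q)) + Q*(10 + B) (d(Q, B) = (B + 10)*Q + (-1/2 + sqrt(B + Q))*B = (10 + B)*Q + B*(-1/2 + sqrt(B + Q)) = Q*(10 + B) + B*(-1/2 + sqrt(B + Q)) = B*(-1/2 + sqrt(B + Q)) + Q*(10 + B))
(d(-12, 11) + (-2 + 5*0))**2 = ((10*(-12) - 1/2*11 + 11*(-12) + 11*sqrt(11 - 12)) + (-2 + 5*0))**2 = ((-120 - 11/2 - 132 + 11*sqrt(-1)) + (-2 + 0))**2 = ((-120 - 11/2 - 132 + 11*I) - 2)**2 = ((-515/2 + 11*I) - 2)**2 = (-519/2 + 11*I)**2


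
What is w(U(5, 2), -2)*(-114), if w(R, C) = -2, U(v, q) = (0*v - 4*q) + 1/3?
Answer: 228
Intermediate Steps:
U(v, q) = ⅓ - 4*q (U(v, q) = (0 - 4*q) + ⅓ = -4*q + ⅓ = ⅓ - 4*q)
w(U(5, 2), -2)*(-114) = -2*(-114) = 228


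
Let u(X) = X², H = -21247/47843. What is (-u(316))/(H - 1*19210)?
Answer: 4777410608/919085277 ≈ 5.1980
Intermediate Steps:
H = -21247/47843 (H = -21247*1/47843 = -21247/47843 ≈ -0.44410)
(-u(316))/(H - 1*19210) = (-1*316²)/(-21247/47843 - 1*19210) = (-1*99856)/(-21247/47843 - 19210) = -99856/(-919085277/47843) = -99856*(-47843/919085277) = 4777410608/919085277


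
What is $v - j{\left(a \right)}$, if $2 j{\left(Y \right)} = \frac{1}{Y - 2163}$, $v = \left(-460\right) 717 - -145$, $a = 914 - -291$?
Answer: $- \frac{631657299}{1916} \approx -3.2968 \cdot 10^{5}$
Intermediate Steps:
$a = 1205$ ($a = 914 + 291 = 1205$)
$v = -329675$ ($v = -329820 + 145 = -329675$)
$j{\left(Y \right)} = \frac{1}{2 \left(-2163 + Y\right)}$ ($j{\left(Y \right)} = \frac{1}{2 \left(Y - 2163\right)} = \frac{1}{2 \left(-2163 + Y\right)}$)
$v - j{\left(a \right)} = -329675 - \frac{1}{2 \left(-2163 + 1205\right)} = -329675 - \frac{1}{2 \left(-958\right)} = -329675 - \frac{1}{2} \left(- \frac{1}{958}\right) = -329675 - - \frac{1}{1916} = -329675 + \frac{1}{1916} = - \frac{631657299}{1916}$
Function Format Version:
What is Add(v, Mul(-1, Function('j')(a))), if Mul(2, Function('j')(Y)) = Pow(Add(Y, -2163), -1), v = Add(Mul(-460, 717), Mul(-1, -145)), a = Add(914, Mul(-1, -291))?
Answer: Rational(-631657299, 1916) ≈ -3.2968e+5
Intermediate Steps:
a = 1205 (a = Add(914, 291) = 1205)
v = -329675 (v = Add(-329820, 145) = -329675)
Function('j')(Y) = Mul(Rational(1, 2), Pow(Add(-2163, Y), -1)) (Function('j')(Y) = Mul(Rational(1, 2), Pow(Add(Y, -2163), -1)) = Mul(Rational(1, 2), Pow(Add(-2163, Y), -1)))
Add(v, Mul(-1, Function('j')(a))) = Add(-329675, Mul(-1, Mul(Rational(1, 2), Pow(Add(-2163, 1205), -1)))) = Add(-329675, Mul(-1, Mul(Rational(1, 2), Pow(-958, -1)))) = Add(-329675, Mul(-1, Mul(Rational(1, 2), Rational(-1, 958)))) = Add(-329675, Mul(-1, Rational(-1, 1916))) = Add(-329675, Rational(1, 1916)) = Rational(-631657299, 1916)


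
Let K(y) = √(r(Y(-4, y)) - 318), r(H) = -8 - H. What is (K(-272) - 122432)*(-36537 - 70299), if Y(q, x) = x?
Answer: 13080145152 - 320508*I*√6 ≈ 1.308e+10 - 7.8508e+5*I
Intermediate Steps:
K(y) = √(-326 - y) (K(y) = √((-8 - y) - 318) = √(-326 - y))
(K(-272) - 122432)*(-36537 - 70299) = (√(-326 - 1*(-272)) - 122432)*(-36537 - 70299) = (√(-326 + 272) - 122432)*(-106836) = (√(-54) - 122432)*(-106836) = (3*I*√6 - 122432)*(-106836) = (-122432 + 3*I*√6)*(-106836) = 13080145152 - 320508*I*√6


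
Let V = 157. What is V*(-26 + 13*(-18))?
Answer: -40820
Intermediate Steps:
V*(-26 + 13*(-18)) = 157*(-26 + 13*(-18)) = 157*(-26 - 234) = 157*(-260) = -40820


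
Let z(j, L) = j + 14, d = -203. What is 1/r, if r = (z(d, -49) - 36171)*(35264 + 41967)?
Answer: -1/2808119160 ≈ -3.5611e-10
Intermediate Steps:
z(j, L) = 14 + j
r = -2808119160 (r = ((14 - 203) - 36171)*(35264 + 41967) = (-189 - 36171)*77231 = -36360*77231 = -2808119160)
1/r = 1/(-2808119160) = -1/2808119160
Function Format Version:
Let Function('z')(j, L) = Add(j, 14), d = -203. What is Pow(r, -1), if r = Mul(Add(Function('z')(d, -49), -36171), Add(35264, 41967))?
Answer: Rational(-1, 2808119160) ≈ -3.5611e-10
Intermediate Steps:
Function('z')(j, L) = Add(14, j)
r = -2808119160 (r = Mul(Add(Add(14, -203), -36171), Add(35264, 41967)) = Mul(Add(-189, -36171), 77231) = Mul(-36360, 77231) = -2808119160)
Pow(r, -1) = Pow(-2808119160, -1) = Rational(-1, 2808119160)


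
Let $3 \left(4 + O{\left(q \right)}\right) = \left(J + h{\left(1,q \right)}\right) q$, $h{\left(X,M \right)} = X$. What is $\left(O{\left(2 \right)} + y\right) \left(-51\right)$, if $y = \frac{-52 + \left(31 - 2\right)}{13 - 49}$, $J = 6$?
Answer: $- \frac{799}{12} \approx -66.583$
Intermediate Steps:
$y = \frac{23}{36}$ ($y = \frac{-52 + \left(31 - 2\right)}{-36} = \left(-52 + 29\right) \left(- \frac{1}{36}\right) = \left(-23\right) \left(- \frac{1}{36}\right) = \frac{23}{36} \approx 0.63889$)
$O{\left(q \right)} = -4 + \frac{7 q}{3}$ ($O{\left(q \right)} = -4 + \frac{\left(6 + 1\right) q}{3} = -4 + \frac{7 q}{3}$)
$\left(O{\left(2 \right)} + y\right) \left(-51\right) = \left(\left(-4 + \frac{7}{3} \cdot 2\right) + \frac{23}{36}\right) \left(-51\right) = \left(\left(-4 + \frac{14}{3}\right) + \frac{23}{36}\right) \left(-51\right) = \left(\frac{2}{3} + \frac{23}{36}\right) \left(-51\right) = \frac{47}{36} \left(-51\right) = - \frac{799}{12}$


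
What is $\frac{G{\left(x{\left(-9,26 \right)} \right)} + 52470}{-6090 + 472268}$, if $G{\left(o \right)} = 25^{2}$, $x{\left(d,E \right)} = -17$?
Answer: $\frac{53095}{466178} \approx 0.11389$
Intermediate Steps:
$G{\left(o \right)} = 625$
$\frac{G{\left(x{\left(-9,26 \right)} \right)} + 52470}{-6090 + 472268} = \frac{625 + 52470}{-6090 + 472268} = \frac{53095}{466178}$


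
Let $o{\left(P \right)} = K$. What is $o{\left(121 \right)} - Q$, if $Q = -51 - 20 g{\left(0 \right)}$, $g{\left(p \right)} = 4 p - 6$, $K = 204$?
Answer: $135$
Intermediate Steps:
$g{\left(p \right)} = -6 + 4 p$
$Q = 69$ ($Q = -51 - 20 \left(-6 + 4 \cdot 0\right) = -51 - 20 \left(-6 + 0\right) = -51 - -120 = -51 + 120 = 69$)
$o{\left(P \right)} = 204$
$o{\left(121 \right)} - Q = 204 - 69 = 135$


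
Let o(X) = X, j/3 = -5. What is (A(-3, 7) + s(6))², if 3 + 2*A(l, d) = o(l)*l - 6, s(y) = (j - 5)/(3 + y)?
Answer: 400/81 ≈ 4.9383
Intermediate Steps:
j = -15 (j = 3*(-5) = -15)
s(y) = -20/(3 + y) (s(y) = (-15 - 5)/(3 + y) = -20/(3 + y))
A(l, d) = -9/2 + l²/2 (A(l, d) = -3/2 + (l*l - 6)/2 = -3/2 + (l² - 6)/2 = -3/2 + (-6 + l²)/2 = -3/2 + (-3 + l²/2) = -9/2 + l²/2)
(A(-3, 7) + s(6))² = ((-9/2 + (½)*(-3)²) - 20/(3 + 6))² = ((-9/2 + (½)*9) - 20/9)² = ((-9/2 + 9/2) - 20*⅑)² = (0 - 20/9)² = (-20/9)² = 400/81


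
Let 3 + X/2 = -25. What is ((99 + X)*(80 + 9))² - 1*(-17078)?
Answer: 14663007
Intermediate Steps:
X = -56 (X = -6 + 2*(-25) = -6 - 50 = -56)
((99 + X)*(80 + 9))² - 1*(-17078) = ((99 - 56)*(80 + 9))² - 1*(-17078) = (43*89)² + 17078 = 3827² + 17078 = 14645929 + 17078 = 14663007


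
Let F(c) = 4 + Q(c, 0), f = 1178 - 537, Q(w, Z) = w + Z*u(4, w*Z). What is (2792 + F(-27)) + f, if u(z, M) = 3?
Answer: 3410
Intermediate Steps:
Q(w, Z) = w + 3*Z (Q(w, Z) = w + Z*3 = w + 3*Z)
f = 641
F(c) = 4 + c (F(c) = 4 + (c + 3*0) = 4 + (c + 0) = 4 + c)
(2792 + F(-27)) + f = (2792 + (4 - 27)) + 641 = (2792 - 23) + 641 = 2769 + 641 = 3410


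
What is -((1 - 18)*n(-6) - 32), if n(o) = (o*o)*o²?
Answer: 22064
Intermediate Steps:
n(o) = o⁴ (n(o) = o²*o² = o⁴)
-((1 - 18)*n(-6) - 32) = -((1 - 18)*(-6)⁴ - 32) = -(-17*1296 - 32) = -(-22032 - 32) = -1*(-22064) = 22064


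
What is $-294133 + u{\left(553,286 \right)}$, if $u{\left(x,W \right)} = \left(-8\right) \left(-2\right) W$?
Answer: $-289557$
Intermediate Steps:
$u{\left(x,W \right)} = 16 W$
$-294133 + u{\left(553,286 \right)} = -294133 + 16 \cdot 286 = -294133 + 4576 = -289557$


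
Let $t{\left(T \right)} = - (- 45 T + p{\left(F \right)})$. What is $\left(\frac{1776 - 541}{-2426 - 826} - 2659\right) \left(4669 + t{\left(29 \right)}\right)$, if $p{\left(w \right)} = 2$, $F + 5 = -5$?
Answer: $- \frac{12911916379}{813} \approx -1.5882 \cdot 10^{7}$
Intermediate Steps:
$F = -10$ ($F = -5 - 5 = -10$)
$t{\left(T \right)} = -2 + 45 T$ ($t{\left(T \right)} = - (- 45 T + 2) = - (2 - 45 T) = -2 + 45 T$)
$\left(\frac{1776 - 541}{-2426 - 826} - 2659\right) \left(4669 + t{\left(29 \right)}\right) = \left(\frac{1776 - 541}{-2426 - 826} - 2659\right) \left(4669 + \left(-2 + 45 \cdot 29\right)\right) = \left(\frac{1235}{-3252} - 2659\right) \left(4669 + \left(-2 + 1305\right)\right) = \left(1235 \left(- \frac{1}{3252}\right) - 2659\right) \left(4669 + 1303\right) = \left(- \frac{1235}{3252} - 2659\right) 5972 = \left(- \frac{8648303}{3252}\right) 5972 = - \frac{12911916379}{813}$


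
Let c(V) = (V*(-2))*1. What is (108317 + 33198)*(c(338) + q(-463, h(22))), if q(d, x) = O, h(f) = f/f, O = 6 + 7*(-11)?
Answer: -105711705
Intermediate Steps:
O = -71 (O = 6 - 77 = -71)
h(f) = 1
q(d, x) = -71
c(V) = -2*V (c(V) = -2*V*1 = -2*V)
(108317 + 33198)*(c(338) + q(-463, h(22))) = (108317 + 33198)*(-2*338 - 71) = 141515*(-676 - 71) = 141515*(-747) = -105711705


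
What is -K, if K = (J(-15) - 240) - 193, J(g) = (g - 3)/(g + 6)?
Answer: 431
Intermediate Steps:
J(g) = (-3 + g)/(6 + g)
K = -431 (K = ((-3 - 15)/(6 - 15) - 240) - 193 = (-18/(-9) - 240) - 193 = (-1/9*(-18) - 240) - 193 = (2 - 240) - 193 = -238 - 193 = -431)
-K = -1*(-431) = 431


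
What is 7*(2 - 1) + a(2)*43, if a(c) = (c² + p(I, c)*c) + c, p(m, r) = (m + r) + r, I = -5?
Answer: 179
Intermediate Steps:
p(m, r) = m + 2*r
a(c) = c + c² + c*(-5 + 2*c) (a(c) = (c² + (-5 + 2*c)*c) + c = (c² + c*(-5 + 2*c)) + c = c + c² + c*(-5 + 2*c))
7*(2 - 1) + a(2)*43 = 7*(2 - 1) + (2*(-4 + 3*2))*43 = 7*1 + (2*(-4 + 6))*43 = 7 + (2*2)*43 = 7 + 4*43 = 7 + 172 = 179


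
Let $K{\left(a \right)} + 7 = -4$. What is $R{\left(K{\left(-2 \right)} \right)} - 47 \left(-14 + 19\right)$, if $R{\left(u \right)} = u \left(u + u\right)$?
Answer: $7$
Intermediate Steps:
$K{\left(a \right)} = -11$ ($K{\left(a \right)} = -7 - 4 = -11$)
$R{\left(u \right)} = 2 u^{2}$ ($R{\left(u \right)} = u 2 u = 2 u^{2}$)
$R{\left(K{\left(-2 \right)} \right)} - 47 \left(-14 + 19\right) = 2 \left(-11\right)^{2} - 47 \left(-14 + 19\right) = 2 \cdot 121 - 235 = 242 - 235 = 7$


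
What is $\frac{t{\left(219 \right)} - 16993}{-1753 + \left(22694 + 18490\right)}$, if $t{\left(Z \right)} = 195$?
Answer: $- \frac{16798}{39431} \approx -0.42601$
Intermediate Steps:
$\frac{t{\left(219 \right)} - 16993}{-1753 + \left(22694 + 18490\right)} = \frac{195 - 16993}{-1753 + \left(22694 + 18490\right)} = - \frac{16798}{-1753 + 41184} = - \frac{16798}{39431}$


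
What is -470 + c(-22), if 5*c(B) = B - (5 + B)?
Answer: -471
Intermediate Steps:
c(B) = -1 (c(B) = (B - (5 + B))/5 = (B + (-5 - B))/5 = (⅕)*(-5) = -1)
-470 + c(-22) = -470 - 1 = -471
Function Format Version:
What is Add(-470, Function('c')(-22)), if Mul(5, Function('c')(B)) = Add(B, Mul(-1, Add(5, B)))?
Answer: -471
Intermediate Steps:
Function('c')(B) = -1 (Function('c')(B) = Mul(Rational(1, 5), Add(B, Mul(-1, Add(5, B)))) = Mul(Rational(1, 5), Add(B, Add(-5, Mul(-1, B)))) = Mul(Rational(1, 5), -5) = -1)
Add(-470, Function('c')(-22)) = Add(-470, -1) = -471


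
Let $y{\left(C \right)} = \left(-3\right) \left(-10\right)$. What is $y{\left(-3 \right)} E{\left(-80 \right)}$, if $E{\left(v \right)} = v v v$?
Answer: $-15360000$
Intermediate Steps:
$E{\left(v \right)} = v^{3}$ ($E{\left(v \right)} = v^{2} v = v^{3}$)
$y{\left(C \right)} = 30$
$y{\left(-3 \right)} E{\left(-80 \right)} = 30 \left(-80\right)^{3} = 30 \left(-512000\right) = -15360000$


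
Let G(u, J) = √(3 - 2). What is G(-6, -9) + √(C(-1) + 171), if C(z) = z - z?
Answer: 1 + 3*√19 ≈ 14.077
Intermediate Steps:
C(z) = 0
G(u, J) = 1 (G(u, J) = √1 = 1)
G(-6, -9) + √(C(-1) + 171) = 1 + √(0 + 171) = 1 + √171 = 1 + 3*√19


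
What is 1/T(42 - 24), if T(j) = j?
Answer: 1/18 ≈ 0.055556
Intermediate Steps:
1/T(42 - 24) = 1/(42 - 24) = 1/18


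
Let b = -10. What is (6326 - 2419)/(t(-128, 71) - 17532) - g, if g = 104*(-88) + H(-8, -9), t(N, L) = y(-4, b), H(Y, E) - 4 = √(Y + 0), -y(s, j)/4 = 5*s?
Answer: 159646989/17452 - 2*I*√2 ≈ 9147.8 - 2.8284*I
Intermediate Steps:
y(s, j) = -20*s
H(Y, E) = 4 + √Y (H(Y, E) = 4 + √(Y + 0) = 4 + √Y)
t(N, L) = 80 (t(N, L) = -20*(-4) = 80)
g = -9148 + 2*I*√2 (g = 104*(-88) + (4 + √(-8)) = -9152 + (4 + 2*I*√2) = -9148 + 2*I*√2 ≈ -9148.0 + 2.8284*I)
(6326 - 2419)/(t(-128, 71) - 17532) - g = (6326 - 2419)/(80 - 17532) - (-9148 + 2*I*√2) = 3907/(-17452) + (9148 - 2*I*√2) = 3907*(-1/17452) + (9148 - 2*I*√2) = -3907/17452 + (9148 - 2*I*√2) = 159646989/17452 - 2*I*√2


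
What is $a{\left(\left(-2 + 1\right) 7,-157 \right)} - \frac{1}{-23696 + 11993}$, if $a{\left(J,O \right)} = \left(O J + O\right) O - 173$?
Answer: $- \frac{1732828100}{11703} \approx -1.4807 \cdot 10^{5}$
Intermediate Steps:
$a{\left(J,O \right)} = -173 + O \left(O + J O\right)$ ($a{\left(J,O \right)} = \left(J O + O\right) O - 173 = \left(O + J O\right) O - 173 = O \left(O + J O\right) - 173 = -173 + O \left(O + J O\right)$)
$a{\left(\left(-2 + 1\right) 7,-157 \right)} - \frac{1}{-23696 + 11993} = \left(-173 + \left(-157\right)^{2} + \left(-2 + 1\right) 7 \left(-157\right)^{2}\right) - \frac{1}{-23696 + 11993} = \left(-173 + 24649 + \left(-1\right) 7 \cdot 24649\right) - \frac{1}{-11703} = \left(-173 + 24649 - 172543\right) - - \frac{1}{11703} = \left(-173 + 24649 - 172543\right) + \frac{1}{11703} = -148067 + \frac{1}{11703} = - \frac{1732828100}{11703}$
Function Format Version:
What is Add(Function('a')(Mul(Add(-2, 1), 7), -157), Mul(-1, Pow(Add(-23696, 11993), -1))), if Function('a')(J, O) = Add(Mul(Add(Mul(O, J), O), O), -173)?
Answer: Rational(-1732828100, 11703) ≈ -1.4807e+5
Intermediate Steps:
Function('a')(J, O) = Add(-173, Mul(O, Add(O, Mul(J, O)))) (Function('a')(J, O) = Add(Mul(Add(Mul(J, O), O), O), -173) = Add(Mul(Add(O, Mul(J, O)), O), -173) = Add(Mul(O, Add(O, Mul(J, O))), -173) = Add(-173, Mul(O, Add(O, Mul(J, O)))))
Add(Function('a')(Mul(Add(-2, 1), 7), -157), Mul(-1, Pow(Add(-23696, 11993), -1))) = Add(Add(-173, Pow(-157, 2), Mul(Mul(Add(-2, 1), 7), Pow(-157, 2))), Mul(-1, Pow(Add(-23696, 11993), -1))) = Add(Add(-173, 24649, Mul(Mul(-1, 7), 24649)), Mul(-1, Pow(-11703, -1))) = Add(Add(-173, 24649, Mul(-7, 24649)), Mul(-1, Rational(-1, 11703))) = Add(Add(-173, 24649, -172543), Rational(1, 11703)) = Add(-148067, Rational(1, 11703)) = Rational(-1732828100, 11703)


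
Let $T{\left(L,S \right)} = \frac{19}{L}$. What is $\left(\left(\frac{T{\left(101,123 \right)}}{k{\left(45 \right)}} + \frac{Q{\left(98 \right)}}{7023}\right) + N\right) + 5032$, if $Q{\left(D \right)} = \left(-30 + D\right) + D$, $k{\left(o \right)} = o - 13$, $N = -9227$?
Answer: $- \frac{95218849571}{22698336} \approx -4195.0$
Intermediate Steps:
$k{\left(o \right)} = -13 + o$
$Q{\left(D \right)} = -30 + 2 D$
$\left(\left(\frac{T{\left(101,123 \right)}}{k{\left(45 \right)}} + \frac{Q{\left(98 \right)}}{7023}\right) + N\right) + 5032 = \left(\left(\frac{19 \cdot \frac{1}{101}}{-13 + 45} + \frac{-30 + 2 \cdot 98}{7023}\right) - 9227\right) + 5032 = \left(\left(\frac{19 \cdot \frac{1}{101}}{32} + \left(-30 + 196\right) \frac{1}{7023}\right) - 9227\right) + 5032 = \left(\left(\frac{19}{101} \cdot \frac{1}{32} + 166 \cdot \frac{1}{7023}\right) - 9227\right) + 5032 = \left(\left(\frac{19}{3232} + \frac{166}{7023}\right) - 9227\right) + 5032 = \left(\frac{669949}{22698336} - 9227\right) + 5032 = - \frac{209436876323}{22698336} + 5032 = - \frac{95218849571}{22698336}$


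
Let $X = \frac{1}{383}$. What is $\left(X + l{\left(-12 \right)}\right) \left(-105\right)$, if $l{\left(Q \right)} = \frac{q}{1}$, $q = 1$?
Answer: $- \frac{40320}{383} \approx -105.27$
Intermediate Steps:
$l{\left(Q \right)} = 1$ ($l{\left(Q \right)} = 1 \cdot 1^{-1} = 1 \cdot 1 = 1$)
$X = \frac{1}{383} \approx 0.002611$
$\left(X + l{\left(-12 \right)}\right) \left(-105\right) = \left(\frac{1}{383} + 1\right) \left(-105\right) = \frac{384}{383} \left(-105\right) = - \frac{40320}{383}$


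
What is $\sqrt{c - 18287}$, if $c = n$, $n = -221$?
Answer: $2 i \sqrt{4627} \approx 136.04 i$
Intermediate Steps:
$c = -221$
$\sqrt{c - 18287} = \sqrt{-221 - 18287} = \sqrt{-18508} = 2 i \sqrt{4627}$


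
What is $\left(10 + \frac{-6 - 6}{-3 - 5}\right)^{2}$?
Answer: $\frac{529}{4} \approx 132.25$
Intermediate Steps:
$\left(10 + \frac{-6 - 6}{-3 - 5}\right)^{2} = \left(10 - \frac{12}{-8}\right)^{2} = \left(10 - - \frac{3}{2}\right)^{2} = \left(10 + \frac{3}{2}\right)^{2} = \left(\frac{23}{2}\right)^{2} = \frac{529}{4}$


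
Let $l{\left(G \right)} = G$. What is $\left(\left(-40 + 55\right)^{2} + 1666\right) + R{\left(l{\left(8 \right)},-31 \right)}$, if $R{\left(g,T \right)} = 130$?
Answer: $2021$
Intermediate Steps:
$\left(\left(-40 + 55\right)^{2} + 1666\right) + R{\left(l{\left(8 \right)},-31 \right)} = \left(\left(-40 + 55\right)^{2} + 1666\right) + 130 = \left(15^{2} + 1666\right) + 130 = \left(225 + 1666\right) + 130 = 1891 + 130 = 2021$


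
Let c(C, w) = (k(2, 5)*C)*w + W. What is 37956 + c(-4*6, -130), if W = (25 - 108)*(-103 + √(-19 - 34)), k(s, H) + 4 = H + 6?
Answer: 68345 - 83*I*√53 ≈ 68345.0 - 604.25*I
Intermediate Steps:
k(s, H) = 2 + H (k(s, H) = -4 + (H + 6) = -4 + (6 + H) = 2 + H)
W = 8549 - 83*I*√53 (W = -83*(-103 + √(-53)) = -83*(-103 + I*√53) = 8549 - 83*I*√53 ≈ 8549.0 - 604.25*I)
c(C, w) = 8549 - 83*I*√53 + 7*C*w (c(C, w) = ((2 + 5)*C)*w + (8549 - 83*I*√53) = (7*C)*w + (8549 - 83*I*√53) = 7*C*w + (8549 - 83*I*√53) = 8549 - 83*I*√53 + 7*C*w)
37956 + c(-4*6, -130) = 37956 + (8549 - 83*I*√53 + 7*(-4*6)*(-130)) = 37956 + (8549 - 83*I*√53 + 7*(-24)*(-130)) = 37956 + (8549 - 83*I*√53 + 21840) = 37956 + (30389 - 83*I*√53) = 68345 - 83*I*√53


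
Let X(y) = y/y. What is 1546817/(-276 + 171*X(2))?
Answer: -1546817/105 ≈ -14732.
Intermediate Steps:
X(y) = 1
1546817/(-276 + 171*X(2)) = 1546817/(-276 + 171*1) = 1546817/(-276 + 171) = 1546817/(-105) = 1546817*(-1/105) = -1546817/105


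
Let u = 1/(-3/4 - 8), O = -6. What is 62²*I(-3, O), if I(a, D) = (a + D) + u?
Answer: -1226236/35 ≈ -35035.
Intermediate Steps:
u = -4/35 (u = 1/(-3*¼ - 8) = 1/(-¾ - 8) = 1/(-35/4) = -4/35 ≈ -0.11429)
I(a, D) = -4/35 + D + a (I(a, D) = (a + D) - 4/35 = (D + a) - 4/35 = -4/35 + D + a)
62²*I(-3, O) = 62²*(-4/35 - 6 - 3) = 3844*(-319/35) = -1226236/35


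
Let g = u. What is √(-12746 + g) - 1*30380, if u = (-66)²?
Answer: -30380 + I*√8390 ≈ -30380.0 + 91.597*I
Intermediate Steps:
u = 4356
g = 4356
√(-12746 + g) - 1*30380 = √(-12746 + 4356) - 1*30380 = √(-8390) - 30380 = I*√8390 - 30380 = -30380 + I*√8390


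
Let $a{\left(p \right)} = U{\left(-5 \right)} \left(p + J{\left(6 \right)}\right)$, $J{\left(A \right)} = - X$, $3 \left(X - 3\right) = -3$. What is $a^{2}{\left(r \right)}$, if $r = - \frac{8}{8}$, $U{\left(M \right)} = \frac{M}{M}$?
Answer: $9$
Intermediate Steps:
$X = 2$ ($X = 3 + \frac{1}{3} \left(-3\right) = 3 - 1 = 2$)
$U{\left(M \right)} = 1$
$J{\left(A \right)} = -2$ ($J{\left(A \right)} = \left(-1\right) 2 = -2$)
$r = -1$ ($r = \left(-8\right) \frac{1}{8} = -1$)
$a{\left(p \right)} = -2 + p$ ($a{\left(p \right)} = 1 \left(p - 2\right) = 1 \left(-2 + p\right) = -2 + p$)
$a^{2}{\left(r \right)} = \left(-2 - 1\right)^{2} = \left(-3\right)^{2} = 9$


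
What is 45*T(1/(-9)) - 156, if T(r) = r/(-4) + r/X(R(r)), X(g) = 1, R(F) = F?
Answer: -639/4 ≈ -159.75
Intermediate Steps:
T(r) = 3*r/4 (T(r) = r/(-4) + r/1 = r*(-1/4) + r*1 = -r/4 + r = 3*r/4)
45*T(1/(-9)) - 156 = 45*((3/4)/(-9)) - 156 = 45*((3/4)*(-1/9)) - 156 = 45*(-1/12) - 156 = -15/4 - 156 = -639/4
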